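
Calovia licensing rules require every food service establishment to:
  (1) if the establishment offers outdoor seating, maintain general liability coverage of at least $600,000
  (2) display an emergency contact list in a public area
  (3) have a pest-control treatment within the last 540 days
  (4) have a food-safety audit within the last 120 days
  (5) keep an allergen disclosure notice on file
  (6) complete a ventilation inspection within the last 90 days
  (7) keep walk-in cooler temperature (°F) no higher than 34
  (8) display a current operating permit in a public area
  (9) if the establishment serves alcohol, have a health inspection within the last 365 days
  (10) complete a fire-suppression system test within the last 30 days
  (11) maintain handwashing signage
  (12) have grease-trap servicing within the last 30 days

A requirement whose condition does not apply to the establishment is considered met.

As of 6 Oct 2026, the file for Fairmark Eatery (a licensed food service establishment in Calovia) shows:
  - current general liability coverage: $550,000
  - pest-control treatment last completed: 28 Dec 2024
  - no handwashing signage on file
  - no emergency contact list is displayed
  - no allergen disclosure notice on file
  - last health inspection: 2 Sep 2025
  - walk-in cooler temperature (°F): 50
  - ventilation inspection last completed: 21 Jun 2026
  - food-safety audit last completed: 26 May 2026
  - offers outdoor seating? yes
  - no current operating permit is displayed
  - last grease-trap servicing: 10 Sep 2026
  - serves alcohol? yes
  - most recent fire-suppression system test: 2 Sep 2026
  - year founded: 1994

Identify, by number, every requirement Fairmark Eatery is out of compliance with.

1, 2, 3, 4, 5, 6, 7, 8, 9, 10, 11

1. condition 'offers outdoor seating' holds; general liability coverage $550,000 < $600,000 → not met
2. emergency contact list absent → not met
3. pest-control treatment 647 days ago vs limit 540 → not met
4. food-safety audit 133 days ago vs limit 120 → not met
5. allergen disclosure notice absent → not met
6. ventilation inspection 107 days ago vs limit 90 → not met
7. walk-in cooler temperature (°F) 50 > 34 → not met
8. current operating permit absent → not met
9. condition 'serves alcohol' holds; health inspection 399 days ago vs limit 365 → not met
10. fire-suppression system test 34 days ago vs limit 30 → not met
11. handwashing signage absent → not met
12. grease-trap servicing 26 days ago vs limit 30 → met
Not met: 1, 2, 3, 4, 5, 6, 7, 8, 9, 10, 11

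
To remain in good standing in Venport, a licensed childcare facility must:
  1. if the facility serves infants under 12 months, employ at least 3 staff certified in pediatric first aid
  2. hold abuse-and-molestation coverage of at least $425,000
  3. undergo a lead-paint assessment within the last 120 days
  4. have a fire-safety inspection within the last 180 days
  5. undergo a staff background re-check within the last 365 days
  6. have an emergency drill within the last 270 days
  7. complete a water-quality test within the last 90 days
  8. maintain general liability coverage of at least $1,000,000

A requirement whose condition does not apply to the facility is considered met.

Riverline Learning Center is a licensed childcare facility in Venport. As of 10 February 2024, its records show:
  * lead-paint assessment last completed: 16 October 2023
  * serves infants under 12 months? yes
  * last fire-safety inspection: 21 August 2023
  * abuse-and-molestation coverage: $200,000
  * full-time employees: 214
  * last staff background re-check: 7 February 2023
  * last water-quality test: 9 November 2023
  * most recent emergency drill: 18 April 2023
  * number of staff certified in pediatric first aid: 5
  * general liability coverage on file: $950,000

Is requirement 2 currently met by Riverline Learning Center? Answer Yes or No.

2. abuse-and-molestation coverage $200,000 < $425,000 → not met

No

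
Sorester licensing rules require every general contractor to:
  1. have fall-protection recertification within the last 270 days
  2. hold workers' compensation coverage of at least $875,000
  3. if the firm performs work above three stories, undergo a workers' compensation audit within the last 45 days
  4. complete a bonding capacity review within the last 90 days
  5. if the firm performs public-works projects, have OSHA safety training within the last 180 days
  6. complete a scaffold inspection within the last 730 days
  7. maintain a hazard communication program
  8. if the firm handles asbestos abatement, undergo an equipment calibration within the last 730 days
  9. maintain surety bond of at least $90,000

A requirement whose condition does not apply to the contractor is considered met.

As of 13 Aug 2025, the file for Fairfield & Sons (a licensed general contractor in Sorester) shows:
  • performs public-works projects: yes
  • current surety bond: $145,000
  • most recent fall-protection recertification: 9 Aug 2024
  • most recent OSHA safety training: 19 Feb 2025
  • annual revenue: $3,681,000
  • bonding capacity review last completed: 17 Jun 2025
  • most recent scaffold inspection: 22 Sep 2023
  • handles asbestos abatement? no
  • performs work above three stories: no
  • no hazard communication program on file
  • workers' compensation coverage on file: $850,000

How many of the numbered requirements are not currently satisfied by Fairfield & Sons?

1. fall-protection recertification 369 days ago vs limit 270 → not met
2. workers' compensation coverage $850,000 < $875,000 → not met
3. condition 'performs work above three stories' does not hold → requirement n/a → met
4. bonding capacity review 57 days ago vs limit 90 → met
5. condition 'performs public-works projects' holds; OSHA safety training 175 days ago vs limit 180 → met
6. scaffold inspection 691 days ago vs limit 730 → met
7. hazard communication program absent → not met
8. condition 'handles asbestos abatement' does not hold → requirement n/a → met
9. surety bond $145,000 ≥ $90,000 → met
Not met: 3 of 9

3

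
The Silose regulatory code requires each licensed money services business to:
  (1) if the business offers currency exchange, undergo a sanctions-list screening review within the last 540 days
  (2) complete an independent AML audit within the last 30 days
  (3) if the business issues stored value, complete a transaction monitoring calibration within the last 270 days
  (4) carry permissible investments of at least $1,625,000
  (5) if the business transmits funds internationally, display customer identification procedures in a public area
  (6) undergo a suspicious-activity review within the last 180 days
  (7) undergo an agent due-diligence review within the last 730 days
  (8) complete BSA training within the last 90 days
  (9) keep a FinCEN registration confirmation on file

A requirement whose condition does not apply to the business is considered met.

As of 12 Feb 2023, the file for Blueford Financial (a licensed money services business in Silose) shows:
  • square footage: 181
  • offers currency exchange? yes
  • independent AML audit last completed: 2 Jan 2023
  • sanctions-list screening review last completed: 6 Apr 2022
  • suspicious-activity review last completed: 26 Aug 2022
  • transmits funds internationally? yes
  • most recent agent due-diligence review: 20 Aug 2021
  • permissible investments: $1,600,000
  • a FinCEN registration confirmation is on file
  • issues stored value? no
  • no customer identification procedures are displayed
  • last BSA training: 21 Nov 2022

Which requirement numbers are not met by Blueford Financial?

2, 4, 5

1. condition 'offers currency exchange' holds; sanctions-list screening review 312 days ago vs limit 540 → met
2. independent AML audit 41 days ago vs limit 30 → not met
3. condition 'issues stored value' does not hold → requirement n/a → met
4. permissible investments $1,600,000 < $1,625,000 → not met
5. condition 'transmits funds internationally' holds; customer identification procedures absent → not met
6. suspicious-activity review 170 days ago vs limit 180 → met
7. agent due-diligence review 541 days ago vs limit 730 → met
8. BSA training 83 days ago vs limit 90 → met
9. FinCEN registration confirmation present → met
Not met: 2, 4, 5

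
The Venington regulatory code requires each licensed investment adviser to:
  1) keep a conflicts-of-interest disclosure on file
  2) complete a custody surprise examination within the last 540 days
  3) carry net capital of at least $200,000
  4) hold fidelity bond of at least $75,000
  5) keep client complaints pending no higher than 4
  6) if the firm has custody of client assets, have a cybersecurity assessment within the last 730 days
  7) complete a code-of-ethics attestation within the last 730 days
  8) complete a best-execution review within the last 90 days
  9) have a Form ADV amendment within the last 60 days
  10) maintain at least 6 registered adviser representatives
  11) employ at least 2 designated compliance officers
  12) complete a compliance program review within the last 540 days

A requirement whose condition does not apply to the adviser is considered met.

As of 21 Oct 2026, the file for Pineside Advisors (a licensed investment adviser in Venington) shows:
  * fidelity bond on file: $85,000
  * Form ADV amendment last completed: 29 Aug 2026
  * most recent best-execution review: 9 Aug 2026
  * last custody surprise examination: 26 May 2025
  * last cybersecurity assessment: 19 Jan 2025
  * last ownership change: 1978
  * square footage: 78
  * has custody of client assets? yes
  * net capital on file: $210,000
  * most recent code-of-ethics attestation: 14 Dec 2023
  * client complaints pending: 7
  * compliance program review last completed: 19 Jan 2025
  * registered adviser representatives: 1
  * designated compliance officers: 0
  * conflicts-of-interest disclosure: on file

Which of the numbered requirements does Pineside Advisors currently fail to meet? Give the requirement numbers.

1. conflicts-of-interest disclosure present → met
2. custody surprise examination 513 days ago vs limit 540 → met
3. net capital $210,000 ≥ $200,000 → met
4. fidelity bond $85,000 ≥ $75,000 → met
5. client complaints pending 7 > 4 → not met
6. condition 'has custody of client assets' holds; cybersecurity assessment 640 days ago vs limit 730 → met
7. code-of-ethics attestation 1042 days ago vs limit 730 → not met
8. best-execution review 73 days ago vs limit 90 → met
9. Form ADV amendment 53 days ago vs limit 60 → met
10. registered adviser representatives 1 < 6 → not met
11. designated compliance officers 0 < 2 → not met
12. compliance program review 640 days ago vs limit 540 → not met
Not met: 5, 7, 10, 11, 12

5, 7, 10, 11, 12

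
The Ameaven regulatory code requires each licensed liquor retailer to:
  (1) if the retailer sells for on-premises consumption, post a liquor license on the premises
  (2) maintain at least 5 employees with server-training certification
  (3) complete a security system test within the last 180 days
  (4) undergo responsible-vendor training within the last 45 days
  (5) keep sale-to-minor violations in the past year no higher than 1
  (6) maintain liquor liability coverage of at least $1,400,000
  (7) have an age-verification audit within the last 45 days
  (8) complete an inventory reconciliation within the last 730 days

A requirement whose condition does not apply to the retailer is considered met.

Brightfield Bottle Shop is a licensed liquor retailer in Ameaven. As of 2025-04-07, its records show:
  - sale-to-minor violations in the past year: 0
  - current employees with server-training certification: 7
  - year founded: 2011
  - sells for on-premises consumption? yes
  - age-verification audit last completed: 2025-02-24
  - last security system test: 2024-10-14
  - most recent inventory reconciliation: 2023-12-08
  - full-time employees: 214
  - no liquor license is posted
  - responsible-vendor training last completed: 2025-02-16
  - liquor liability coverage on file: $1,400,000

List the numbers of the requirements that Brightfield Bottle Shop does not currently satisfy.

1. condition 'sells for on-premises consumption' holds; liquor license absent → not met
2. employees with server-training certification 7 ≥ 5 → met
3. security system test 175 days ago vs limit 180 → met
4. responsible-vendor training 50 days ago vs limit 45 → not met
5. sale-to-minor violations in the past year 0 ≤ 1 → met
6. liquor liability coverage $1,400,000 ≥ $1,400,000 → met
7. age-verification audit 42 days ago vs limit 45 → met
8. inventory reconciliation 486 days ago vs limit 730 → met
Not met: 1, 4

1, 4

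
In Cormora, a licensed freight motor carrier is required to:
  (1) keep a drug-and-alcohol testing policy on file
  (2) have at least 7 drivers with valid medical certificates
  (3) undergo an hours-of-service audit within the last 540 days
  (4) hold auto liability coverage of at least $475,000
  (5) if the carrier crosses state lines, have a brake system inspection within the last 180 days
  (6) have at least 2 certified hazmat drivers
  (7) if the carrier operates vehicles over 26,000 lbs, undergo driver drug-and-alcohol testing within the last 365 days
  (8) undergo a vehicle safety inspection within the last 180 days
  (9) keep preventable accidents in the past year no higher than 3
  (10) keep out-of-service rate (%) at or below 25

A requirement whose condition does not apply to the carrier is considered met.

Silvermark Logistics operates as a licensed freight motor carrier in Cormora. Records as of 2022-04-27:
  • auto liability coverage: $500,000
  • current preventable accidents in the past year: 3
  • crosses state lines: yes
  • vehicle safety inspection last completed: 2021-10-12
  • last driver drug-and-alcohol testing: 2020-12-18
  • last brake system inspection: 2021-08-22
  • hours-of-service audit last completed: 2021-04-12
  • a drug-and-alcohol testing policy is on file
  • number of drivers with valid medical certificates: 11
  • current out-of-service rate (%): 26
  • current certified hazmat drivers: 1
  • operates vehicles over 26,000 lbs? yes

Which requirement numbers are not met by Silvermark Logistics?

5, 6, 7, 8, 10

1. drug-and-alcohol testing policy present → met
2. drivers with valid medical certificates 11 ≥ 7 → met
3. hours-of-service audit 380 days ago vs limit 540 → met
4. auto liability coverage $500,000 ≥ $475,000 → met
5. condition 'crosses state lines' holds; brake system inspection 248 days ago vs limit 180 → not met
6. certified hazmat drivers 1 < 2 → not met
7. condition 'operates vehicles over 26,000 lbs' holds; driver drug-and-alcohol testing 495 days ago vs limit 365 → not met
8. vehicle safety inspection 197 days ago vs limit 180 → not met
9. preventable accidents in the past year 3 ≤ 3 → met
10. out-of-service rate (%) 26 > 25 → not met
Not met: 5, 6, 7, 8, 10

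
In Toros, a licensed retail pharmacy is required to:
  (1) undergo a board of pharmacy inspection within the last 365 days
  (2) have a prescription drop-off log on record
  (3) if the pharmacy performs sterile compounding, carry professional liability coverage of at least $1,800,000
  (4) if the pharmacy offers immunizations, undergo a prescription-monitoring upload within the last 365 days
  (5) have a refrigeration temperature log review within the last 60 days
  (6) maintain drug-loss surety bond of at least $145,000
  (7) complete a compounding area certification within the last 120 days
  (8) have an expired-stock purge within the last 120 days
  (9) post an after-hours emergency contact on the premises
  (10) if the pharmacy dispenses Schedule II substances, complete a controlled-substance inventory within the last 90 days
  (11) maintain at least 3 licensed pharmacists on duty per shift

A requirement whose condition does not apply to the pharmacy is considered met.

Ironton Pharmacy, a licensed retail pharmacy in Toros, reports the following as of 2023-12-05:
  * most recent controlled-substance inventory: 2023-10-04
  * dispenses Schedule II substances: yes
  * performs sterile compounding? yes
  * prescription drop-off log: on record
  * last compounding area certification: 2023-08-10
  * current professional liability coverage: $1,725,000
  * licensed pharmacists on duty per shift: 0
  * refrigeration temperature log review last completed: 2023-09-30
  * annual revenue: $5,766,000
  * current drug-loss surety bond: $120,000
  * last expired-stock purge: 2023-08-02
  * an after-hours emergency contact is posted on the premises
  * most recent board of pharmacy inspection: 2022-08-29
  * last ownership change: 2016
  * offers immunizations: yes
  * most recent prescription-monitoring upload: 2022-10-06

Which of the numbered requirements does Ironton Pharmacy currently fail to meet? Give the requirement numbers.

1. board of pharmacy inspection 463 days ago vs limit 365 → not met
2. prescription drop-off log present → met
3. condition 'performs sterile compounding' holds; professional liability coverage $1,725,000 < $1,800,000 → not met
4. condition 'offers immunizations' holds; prescription-monitoring upload 425 days ago vs limit 365 → not met
5. refrigeration temperature log review 66 days ago vs limit 60 → not met
6. drug-loss surety bond $120,000 < $145,000 → not met
7. compounding area certification 117 days ago vs limit 120 → met
8. expired-stock purge 125 days ago vs limit 120 → not met
9. after-hours emergency contact present → met
10. condition 'dispenses Schedule II substances' holds; controlled-substance inventory 62 days ago vs limit 90 → met
11. licensed pharmacists on duty per shift 0 < 3 → not met
Not met: 1, 3, 4, 5, 6, 8, 11

1, 3, 4, 5, 6, 8, 11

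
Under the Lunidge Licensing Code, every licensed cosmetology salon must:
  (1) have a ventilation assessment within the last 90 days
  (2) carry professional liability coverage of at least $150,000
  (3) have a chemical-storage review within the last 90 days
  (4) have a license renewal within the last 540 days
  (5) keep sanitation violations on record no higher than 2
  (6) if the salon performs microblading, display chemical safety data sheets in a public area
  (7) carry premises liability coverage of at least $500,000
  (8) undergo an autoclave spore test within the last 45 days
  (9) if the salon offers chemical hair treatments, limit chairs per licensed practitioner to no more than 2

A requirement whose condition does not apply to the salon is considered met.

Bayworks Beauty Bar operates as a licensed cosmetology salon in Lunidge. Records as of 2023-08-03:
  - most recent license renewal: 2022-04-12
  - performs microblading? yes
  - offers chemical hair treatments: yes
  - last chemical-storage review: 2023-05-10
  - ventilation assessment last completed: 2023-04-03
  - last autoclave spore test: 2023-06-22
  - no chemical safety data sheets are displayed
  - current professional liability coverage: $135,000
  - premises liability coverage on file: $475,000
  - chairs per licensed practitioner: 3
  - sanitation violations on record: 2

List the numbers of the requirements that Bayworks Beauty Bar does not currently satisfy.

1, 2, 6, 7, 9

1. ventilation assessment 122 days ago vs limit 90 → not met
2. professional liability coverage $135,000 < $150,000 → not met
3. chemical-storage review 85 days ago vs limit 90 → met
4. license renewal 478 days ago vs limit 540 → met
5. sanitation violations on record 2 ≤ 2 → met
6. condition 'performs microblading' holds; chemical safety data sheets absent → not met
7. premises liability coverage $475,000 < $500,000 → not met
8. autoclave spore test 42 days ago vs limit 45 → met
9. condition 'offers chemical hair treatments' holds; chairs per licensed practitioner 3 > 2 → not met
Not met: 1, 2, 6, 7, 9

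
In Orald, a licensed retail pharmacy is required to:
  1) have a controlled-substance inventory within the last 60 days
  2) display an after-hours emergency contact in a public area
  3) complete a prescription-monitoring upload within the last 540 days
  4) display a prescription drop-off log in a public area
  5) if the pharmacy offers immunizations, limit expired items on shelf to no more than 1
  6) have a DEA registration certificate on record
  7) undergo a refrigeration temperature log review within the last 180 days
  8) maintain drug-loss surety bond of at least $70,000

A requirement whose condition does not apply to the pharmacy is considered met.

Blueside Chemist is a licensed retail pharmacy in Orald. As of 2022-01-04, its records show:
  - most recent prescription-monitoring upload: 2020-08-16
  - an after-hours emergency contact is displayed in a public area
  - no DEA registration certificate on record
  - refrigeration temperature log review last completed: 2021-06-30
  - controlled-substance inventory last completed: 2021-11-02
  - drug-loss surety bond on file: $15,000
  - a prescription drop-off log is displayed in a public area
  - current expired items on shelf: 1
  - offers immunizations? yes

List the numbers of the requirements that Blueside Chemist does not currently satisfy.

1. controlled-substance inventory 63 days ago vs limit 60 → not met
2. after-hours emergency contact present → met
3. prescription-monitoring upload 506 days ago vs limit 540 → met
4. prescription drop-off log present → met
5. condition 'offers immunizations' holds; expired items on shelf 1 ≤ 1 → met
6. DEA registration certificate absent → not met
7. refrigeration temperature log review 188 days ago vs limit 180 → not met
8. drug-loss surety bond $15,000 < $70,000 → not met
Not met: 1, 6, 7, 8

1, 6, 7, 8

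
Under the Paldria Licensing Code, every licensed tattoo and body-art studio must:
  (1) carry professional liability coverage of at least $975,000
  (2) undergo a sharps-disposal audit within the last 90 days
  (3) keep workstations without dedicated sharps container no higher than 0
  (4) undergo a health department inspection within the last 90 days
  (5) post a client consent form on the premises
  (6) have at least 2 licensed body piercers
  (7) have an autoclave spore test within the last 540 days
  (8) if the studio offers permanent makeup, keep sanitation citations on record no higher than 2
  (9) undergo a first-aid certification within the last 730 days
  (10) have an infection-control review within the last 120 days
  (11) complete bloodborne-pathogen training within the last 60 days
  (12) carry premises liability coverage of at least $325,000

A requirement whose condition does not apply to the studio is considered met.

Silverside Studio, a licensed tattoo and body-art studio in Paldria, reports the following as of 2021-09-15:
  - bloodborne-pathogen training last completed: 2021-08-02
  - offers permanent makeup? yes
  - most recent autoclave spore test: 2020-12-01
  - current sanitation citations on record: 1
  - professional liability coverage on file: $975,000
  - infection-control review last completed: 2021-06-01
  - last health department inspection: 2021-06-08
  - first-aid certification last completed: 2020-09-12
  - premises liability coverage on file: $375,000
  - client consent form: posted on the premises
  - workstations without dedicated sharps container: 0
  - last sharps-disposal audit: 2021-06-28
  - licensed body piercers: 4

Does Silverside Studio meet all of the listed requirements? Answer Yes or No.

No

1. professional liability coverage $975,000 ≥ $975,000 → met
2. sharps-disposal audit 79 days ago vs limit 90 → met
3. workstations without dedicated sharps container 0 ≤ 0 → met
4. health department inspection 99 days ago vs limit 90 → not met
5. client consent form present → met
6. licensed body piercers 4 ≥ 2 → met
7. autoclave spore test 288 days ago vs limit 540 → met
8. condition 'offers permanent makeup' holds; sanitation citations on record 1 ≤ 2 → met
9. first-aid certification 368 days ago vs limit 730 → met
10. infection-control review 106 days ago vs limit 120 → met
11. bloodborne-pathogen training 44 days ago vs limit 60 → met
12. premises liability coverage $375,000 ≥ $325,000 → met
Not met: 4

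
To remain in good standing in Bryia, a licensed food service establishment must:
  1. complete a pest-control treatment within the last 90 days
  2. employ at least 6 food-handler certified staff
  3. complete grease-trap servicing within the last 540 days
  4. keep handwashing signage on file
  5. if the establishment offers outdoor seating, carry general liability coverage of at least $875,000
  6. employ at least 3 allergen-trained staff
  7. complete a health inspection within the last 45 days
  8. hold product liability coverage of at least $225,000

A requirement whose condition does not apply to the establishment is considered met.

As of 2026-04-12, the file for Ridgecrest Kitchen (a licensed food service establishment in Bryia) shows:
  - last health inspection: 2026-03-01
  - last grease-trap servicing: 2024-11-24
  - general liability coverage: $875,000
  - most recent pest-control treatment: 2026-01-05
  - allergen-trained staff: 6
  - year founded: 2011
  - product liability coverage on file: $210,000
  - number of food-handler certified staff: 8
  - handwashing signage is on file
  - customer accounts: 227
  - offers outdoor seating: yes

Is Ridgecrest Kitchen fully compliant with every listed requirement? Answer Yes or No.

No

1. pest-control treatment 97 days ago vs limit 90 → not met
2. food-handler certified staff 8 ≥ 6 → met
3. grease-trap servicing 504 days ago vs limit 540 → met
4. handwashing signage present → met
5. condition 'offers outdoor seating' holds; general liability coverage $875,000 ≥ $875,000 → met
6. allergen-trained staff 6 ≥ 3 → met
7. health inspection 42 days ago vs limit 45 → met
8. product liability coverage $210,000 < $225,000 → not met
Not met: 1, 8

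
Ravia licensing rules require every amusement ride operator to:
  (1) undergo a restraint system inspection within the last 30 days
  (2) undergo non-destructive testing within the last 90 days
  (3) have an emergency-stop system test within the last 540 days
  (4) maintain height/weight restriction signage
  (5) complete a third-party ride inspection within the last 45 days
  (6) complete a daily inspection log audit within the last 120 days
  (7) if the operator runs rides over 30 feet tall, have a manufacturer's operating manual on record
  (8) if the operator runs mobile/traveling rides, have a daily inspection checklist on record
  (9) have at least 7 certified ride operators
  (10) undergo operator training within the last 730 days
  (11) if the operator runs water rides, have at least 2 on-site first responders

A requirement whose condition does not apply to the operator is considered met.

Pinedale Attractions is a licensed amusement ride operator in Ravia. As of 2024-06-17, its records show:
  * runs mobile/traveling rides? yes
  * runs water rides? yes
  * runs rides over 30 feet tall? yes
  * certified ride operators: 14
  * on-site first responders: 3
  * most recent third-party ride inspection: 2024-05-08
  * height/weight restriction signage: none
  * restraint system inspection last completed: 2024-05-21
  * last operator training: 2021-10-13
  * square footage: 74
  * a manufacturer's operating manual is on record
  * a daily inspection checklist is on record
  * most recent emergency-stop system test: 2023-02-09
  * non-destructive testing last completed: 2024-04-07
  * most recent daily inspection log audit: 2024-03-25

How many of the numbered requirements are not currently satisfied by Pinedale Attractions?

2

1. restraint system inspection 27 days ago vs limit 30 → met
2. non-destructive testing 71 days ago vs limit 90 → met
3. emergency-stop system test 494 days ago vs limit 540 → met
4. height/weight restriction signage absent → not met
5. third-party ride inspection 40 days ago vs limit 45 → met
6. daily inspection log audit 84 days ago vs limit 120 → met
7. condition 'runs rides over 30 feet tall' holds; manufacturer's operating manual present → met
8. condition 'runs mobile/traveling rides' holds; daily inspection checklist present → met
9. certified ride operators 14 ≥ 7 → met
10. operator training 978 days ago vs limit 730 → not met
11. condition 'runs water rides' holds; on-site first responders 3 ≥ 2 → met
Not met: 2 of 11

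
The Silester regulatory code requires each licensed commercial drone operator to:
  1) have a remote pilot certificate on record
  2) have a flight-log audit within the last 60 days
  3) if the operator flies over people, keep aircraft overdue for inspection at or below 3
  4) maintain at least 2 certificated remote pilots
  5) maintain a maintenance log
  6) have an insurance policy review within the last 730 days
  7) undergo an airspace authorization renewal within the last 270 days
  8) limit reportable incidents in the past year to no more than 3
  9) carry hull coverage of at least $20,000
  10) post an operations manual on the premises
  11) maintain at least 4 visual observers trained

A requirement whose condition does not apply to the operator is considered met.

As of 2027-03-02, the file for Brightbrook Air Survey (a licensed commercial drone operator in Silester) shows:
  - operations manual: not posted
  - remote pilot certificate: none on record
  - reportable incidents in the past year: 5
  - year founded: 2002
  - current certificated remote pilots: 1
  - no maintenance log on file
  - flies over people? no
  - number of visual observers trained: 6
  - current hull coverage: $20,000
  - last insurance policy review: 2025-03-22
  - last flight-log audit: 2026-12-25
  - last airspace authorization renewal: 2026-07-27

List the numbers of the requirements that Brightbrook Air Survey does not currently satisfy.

1. remote pilot certificate absent → not met
2. flight-log audit 67 days ago vs limit 60 → not met
3. condition 'flies over people' does not hold → requirement n/a → met
4. certificated remote pilots 1 < 2 → not met
5. maintenance log absent → not met
6. insurance policy review 710 days ago vs limit 730 → met
7. airspace authorization renewal 218 days ago vs limit 270 → met
8. reportable incidents in the past year 5 > 3 → not met
9. hull coverage $20,000 ≥ $20,000 → met
10. operations manual absent → not met
11. visual observers trained 6 ≥ 4 → met
Not met: 1, 2, 4, 5, 8, 10

1, 2, 4, 5, 8, 10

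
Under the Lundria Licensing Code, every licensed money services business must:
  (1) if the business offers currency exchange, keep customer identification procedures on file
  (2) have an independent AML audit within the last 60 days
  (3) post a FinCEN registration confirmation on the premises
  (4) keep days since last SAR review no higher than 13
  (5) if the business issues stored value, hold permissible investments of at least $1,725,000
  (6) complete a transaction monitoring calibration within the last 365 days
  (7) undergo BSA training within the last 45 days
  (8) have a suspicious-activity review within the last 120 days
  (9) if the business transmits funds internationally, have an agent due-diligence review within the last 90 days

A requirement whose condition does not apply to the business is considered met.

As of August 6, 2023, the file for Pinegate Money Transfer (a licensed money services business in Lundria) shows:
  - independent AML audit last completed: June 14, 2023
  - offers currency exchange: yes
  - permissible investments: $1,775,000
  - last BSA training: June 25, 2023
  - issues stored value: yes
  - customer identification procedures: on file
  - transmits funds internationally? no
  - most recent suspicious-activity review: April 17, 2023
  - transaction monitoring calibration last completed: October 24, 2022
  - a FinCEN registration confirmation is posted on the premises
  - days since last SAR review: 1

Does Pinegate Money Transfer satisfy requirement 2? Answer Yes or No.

Yes

2. independent AML audit 53 days ago vs limit 60 → met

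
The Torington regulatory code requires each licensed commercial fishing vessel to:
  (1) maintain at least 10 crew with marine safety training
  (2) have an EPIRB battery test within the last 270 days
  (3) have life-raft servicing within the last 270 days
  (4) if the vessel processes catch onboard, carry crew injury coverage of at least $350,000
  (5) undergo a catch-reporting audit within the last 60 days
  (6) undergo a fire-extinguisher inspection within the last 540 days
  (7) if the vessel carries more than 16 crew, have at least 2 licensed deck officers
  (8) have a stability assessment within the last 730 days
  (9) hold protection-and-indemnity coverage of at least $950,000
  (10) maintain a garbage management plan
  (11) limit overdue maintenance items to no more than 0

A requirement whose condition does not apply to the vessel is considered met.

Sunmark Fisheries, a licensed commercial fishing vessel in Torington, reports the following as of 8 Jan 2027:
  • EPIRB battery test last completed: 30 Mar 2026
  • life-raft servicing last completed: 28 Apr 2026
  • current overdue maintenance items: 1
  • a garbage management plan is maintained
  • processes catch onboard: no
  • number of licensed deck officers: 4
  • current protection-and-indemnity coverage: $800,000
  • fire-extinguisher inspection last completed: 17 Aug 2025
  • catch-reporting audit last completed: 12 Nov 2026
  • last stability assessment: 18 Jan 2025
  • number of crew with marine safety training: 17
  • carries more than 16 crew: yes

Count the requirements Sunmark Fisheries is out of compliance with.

1. crew with marine safety training 17 ≥ 10 → met
2. EPIRB battery test 284 days ago vs limit 270 → not met
3. life-raft servicing 255 days ago vs limit 270 → met
4. condition 'processes catch onboard' does not hold → requirement n/a → met
5. catch-reporting audit 57 days ago vs limit 60 → met
6. fire-extinguisher inspection 509 days ago vs limit 540 → met
7. condition 'carries more than 16 crew' holds; licensed deck officers 4 ≥ 2 → met
8. stability assessment 720 days ago vs limit 730 → met
9. protection-and-indemnity coverage $800,000 < $950,000 → not met
10. garbage management plan present → met
11. overdue maintenance items 1 > 0 → not met
Not met: 3 of 11

3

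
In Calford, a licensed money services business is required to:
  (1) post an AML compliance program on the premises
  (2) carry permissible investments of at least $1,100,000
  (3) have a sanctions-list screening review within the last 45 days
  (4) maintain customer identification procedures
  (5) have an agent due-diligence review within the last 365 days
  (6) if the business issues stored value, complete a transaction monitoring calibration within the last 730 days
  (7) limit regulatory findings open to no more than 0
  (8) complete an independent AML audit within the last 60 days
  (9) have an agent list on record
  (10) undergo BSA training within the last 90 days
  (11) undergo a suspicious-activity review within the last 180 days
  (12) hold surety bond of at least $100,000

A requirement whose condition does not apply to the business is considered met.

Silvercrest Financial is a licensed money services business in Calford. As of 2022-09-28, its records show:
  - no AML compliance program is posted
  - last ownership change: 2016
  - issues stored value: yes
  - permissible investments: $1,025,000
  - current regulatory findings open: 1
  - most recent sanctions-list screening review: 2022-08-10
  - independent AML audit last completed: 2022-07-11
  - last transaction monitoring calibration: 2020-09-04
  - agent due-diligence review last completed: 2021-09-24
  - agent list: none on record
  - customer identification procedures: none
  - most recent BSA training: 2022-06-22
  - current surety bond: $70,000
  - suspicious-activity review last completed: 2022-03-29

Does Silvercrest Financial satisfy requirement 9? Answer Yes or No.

No

9. agent list absent → not met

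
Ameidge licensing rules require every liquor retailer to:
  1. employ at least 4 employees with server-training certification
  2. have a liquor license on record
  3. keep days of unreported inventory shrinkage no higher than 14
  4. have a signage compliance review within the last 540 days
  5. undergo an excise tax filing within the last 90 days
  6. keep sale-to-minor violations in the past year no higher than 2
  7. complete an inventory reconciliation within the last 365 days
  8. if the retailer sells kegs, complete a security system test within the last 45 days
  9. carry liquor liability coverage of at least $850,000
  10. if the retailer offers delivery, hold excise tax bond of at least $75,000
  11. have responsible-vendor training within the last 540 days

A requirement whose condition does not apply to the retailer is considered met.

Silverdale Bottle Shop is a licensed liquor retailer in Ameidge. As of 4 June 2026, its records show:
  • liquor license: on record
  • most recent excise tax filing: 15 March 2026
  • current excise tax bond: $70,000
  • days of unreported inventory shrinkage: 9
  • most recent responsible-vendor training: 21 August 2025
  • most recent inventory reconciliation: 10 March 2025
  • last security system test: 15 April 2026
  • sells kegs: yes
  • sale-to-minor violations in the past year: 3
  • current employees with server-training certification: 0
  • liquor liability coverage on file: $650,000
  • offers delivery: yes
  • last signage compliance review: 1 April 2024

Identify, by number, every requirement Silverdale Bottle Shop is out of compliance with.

1. employees with server-training certification 0 < 4 → not met
2. liquor license present → met
3. days of unreported inventory shrinkage 9 ≤ 14 → met
4. signage compliance review 794 days ago vs limit 540 → not met
5. excise tax filing 81 days ago vs limit 90 → met
6. sale-to-minor violations in the past year 3 > 2 → not met
7. inventory reconciliation 451 days ago vs limit 365 → not met
8. condition 'sells kegs' holds; security system test 50 days ago vs limit 45 → not met
9. liquor liability coverage $650,000 < $850,000 → not met
10. condition 'offers delivery' holds; excise tax bond $70,000 < $75,000 → not met
11. responsible-vendor training 287 days ago vs limit 540 → met
Not met: 1, 4, 6, 7, 8, 9, 10

1, 4, 6, 7, 8, 9, 10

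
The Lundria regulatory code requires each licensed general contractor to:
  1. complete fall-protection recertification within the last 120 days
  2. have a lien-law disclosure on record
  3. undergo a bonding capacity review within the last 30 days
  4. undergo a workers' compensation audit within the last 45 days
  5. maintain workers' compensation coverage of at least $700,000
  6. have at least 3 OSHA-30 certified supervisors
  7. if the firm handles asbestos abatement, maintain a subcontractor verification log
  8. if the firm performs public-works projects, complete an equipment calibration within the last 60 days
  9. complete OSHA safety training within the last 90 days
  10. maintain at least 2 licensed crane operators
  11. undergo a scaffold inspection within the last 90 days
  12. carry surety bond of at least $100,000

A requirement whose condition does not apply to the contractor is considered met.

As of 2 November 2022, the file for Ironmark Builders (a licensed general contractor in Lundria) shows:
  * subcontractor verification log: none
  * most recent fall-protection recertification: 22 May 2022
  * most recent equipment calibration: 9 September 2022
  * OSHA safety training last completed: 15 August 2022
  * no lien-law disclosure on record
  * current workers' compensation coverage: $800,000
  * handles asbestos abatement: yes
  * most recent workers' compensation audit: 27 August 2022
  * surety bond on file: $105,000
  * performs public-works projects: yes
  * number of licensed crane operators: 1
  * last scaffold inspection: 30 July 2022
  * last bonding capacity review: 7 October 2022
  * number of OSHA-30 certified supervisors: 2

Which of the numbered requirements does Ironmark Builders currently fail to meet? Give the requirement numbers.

1. fall-protection recertification 164 days ago vs limit 120 → not met
2. lien-law disclosure absent → not met
3. bonding capacity review 26 days ago vs limit 30 → met
4. workers' compensation audit 67 days ago vs limit 45 → not met
5. workers' compensation coverage $800,000 ≥ $700,000 → met
6. OSHA-30 certified supervisors 2 < 3 → not met
7. condition 'handles asbestos abatement' holds; subcontractor verification log absent → not met
8. condition 'performs public-works projects' holds; equipment calibration 54 days ago vs limit 60 → met
9. OSHA safety training 79 days ago vs limit 90 → met
10. licensed crane operators 1 < 2 → not met
11. scaffold inspection 95 days ago vs limit 90 → not met
12. surety bond $105,000 ≥ $100,000 → met
Not met: 1, 2, 4, 6, 7, 10, 11

1, 2, 4, 6, 7, 10, 11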